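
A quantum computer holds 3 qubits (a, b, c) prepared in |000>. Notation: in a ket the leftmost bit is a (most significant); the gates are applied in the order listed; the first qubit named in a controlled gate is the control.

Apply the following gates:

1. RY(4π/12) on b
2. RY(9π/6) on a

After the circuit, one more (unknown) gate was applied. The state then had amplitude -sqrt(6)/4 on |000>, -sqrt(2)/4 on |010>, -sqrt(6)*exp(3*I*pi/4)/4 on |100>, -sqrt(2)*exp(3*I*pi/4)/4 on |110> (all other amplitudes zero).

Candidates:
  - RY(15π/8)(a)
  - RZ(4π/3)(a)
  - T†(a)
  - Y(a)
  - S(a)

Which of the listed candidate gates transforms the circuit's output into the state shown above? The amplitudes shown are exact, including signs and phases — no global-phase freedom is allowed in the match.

It was T†(a) that produced the state shown.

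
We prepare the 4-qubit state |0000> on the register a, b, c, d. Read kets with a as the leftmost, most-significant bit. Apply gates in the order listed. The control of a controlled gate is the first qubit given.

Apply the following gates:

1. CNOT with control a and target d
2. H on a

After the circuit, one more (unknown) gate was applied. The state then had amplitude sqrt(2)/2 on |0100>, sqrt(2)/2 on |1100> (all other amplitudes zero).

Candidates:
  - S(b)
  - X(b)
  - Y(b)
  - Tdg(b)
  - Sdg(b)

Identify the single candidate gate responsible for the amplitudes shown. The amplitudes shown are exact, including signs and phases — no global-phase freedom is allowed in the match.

The unique candidate consistent with the amplitudes is X(b).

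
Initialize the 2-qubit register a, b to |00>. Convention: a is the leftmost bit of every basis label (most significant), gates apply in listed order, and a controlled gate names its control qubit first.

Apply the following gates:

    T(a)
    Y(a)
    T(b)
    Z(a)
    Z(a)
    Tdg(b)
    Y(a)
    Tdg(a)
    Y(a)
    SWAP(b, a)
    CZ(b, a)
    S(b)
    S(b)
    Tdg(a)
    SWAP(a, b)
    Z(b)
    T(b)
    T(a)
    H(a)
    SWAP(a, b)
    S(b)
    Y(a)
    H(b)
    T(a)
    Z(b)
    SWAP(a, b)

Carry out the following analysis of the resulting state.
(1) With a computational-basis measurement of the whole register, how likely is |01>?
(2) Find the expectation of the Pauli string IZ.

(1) Outcome |01> occurs with probability 1/2. Key observation: the block from step 1 through step 8 cancels to the identity and can be dropped.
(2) In the final state, IZ has expectation -1.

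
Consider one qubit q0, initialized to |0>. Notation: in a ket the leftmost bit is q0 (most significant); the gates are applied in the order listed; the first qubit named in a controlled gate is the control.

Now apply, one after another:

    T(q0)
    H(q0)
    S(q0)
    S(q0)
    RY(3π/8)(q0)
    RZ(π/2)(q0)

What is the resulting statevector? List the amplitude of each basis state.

After the circuit, the state carries amplitude -exp(3*I*pi/4)*cos(pi/16) on |0>, -exp(I*pi/4)*sin(pi/16) on |1>.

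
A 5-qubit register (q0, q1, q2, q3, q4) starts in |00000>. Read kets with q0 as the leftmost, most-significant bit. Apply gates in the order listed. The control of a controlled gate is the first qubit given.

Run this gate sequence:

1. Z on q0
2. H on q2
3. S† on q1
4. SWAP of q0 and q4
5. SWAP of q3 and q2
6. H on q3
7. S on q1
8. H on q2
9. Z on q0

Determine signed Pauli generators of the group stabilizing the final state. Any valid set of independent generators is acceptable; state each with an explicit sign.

The stabilizer group can be generated by +IIXII, +ZIIII, +IZIII, +IIIZI, +IIIIZ, among other valid generating sets.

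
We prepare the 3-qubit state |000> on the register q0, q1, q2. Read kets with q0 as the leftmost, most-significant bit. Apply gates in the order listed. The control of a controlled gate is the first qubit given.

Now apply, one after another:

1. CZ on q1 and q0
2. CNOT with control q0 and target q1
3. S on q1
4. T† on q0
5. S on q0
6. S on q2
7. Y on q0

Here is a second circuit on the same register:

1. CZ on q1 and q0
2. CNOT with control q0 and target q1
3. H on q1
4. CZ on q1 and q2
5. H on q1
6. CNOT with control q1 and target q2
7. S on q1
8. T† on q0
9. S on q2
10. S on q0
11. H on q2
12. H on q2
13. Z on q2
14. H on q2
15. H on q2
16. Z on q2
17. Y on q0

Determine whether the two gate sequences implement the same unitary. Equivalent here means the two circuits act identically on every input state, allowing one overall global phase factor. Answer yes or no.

No — the two circuits implement different unitaries, even allowing a global phase.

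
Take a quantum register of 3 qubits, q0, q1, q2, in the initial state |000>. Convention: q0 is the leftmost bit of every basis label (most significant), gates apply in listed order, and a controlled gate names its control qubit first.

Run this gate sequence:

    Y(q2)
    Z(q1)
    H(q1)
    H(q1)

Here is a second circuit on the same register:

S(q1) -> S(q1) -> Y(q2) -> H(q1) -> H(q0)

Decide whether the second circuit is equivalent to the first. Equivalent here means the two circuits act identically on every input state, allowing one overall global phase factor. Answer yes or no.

No: there is an input state on which the two circuits produce genuinely different outputs (not merely differing by a phase).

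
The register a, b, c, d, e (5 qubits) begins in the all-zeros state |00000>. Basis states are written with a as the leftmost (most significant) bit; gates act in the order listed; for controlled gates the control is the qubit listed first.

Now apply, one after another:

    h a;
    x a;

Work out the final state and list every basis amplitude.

The final amplitudes are sqrt(2)/2 on |00000>, sqrt(2)/2 on |10000>, and 0 on every other basis state.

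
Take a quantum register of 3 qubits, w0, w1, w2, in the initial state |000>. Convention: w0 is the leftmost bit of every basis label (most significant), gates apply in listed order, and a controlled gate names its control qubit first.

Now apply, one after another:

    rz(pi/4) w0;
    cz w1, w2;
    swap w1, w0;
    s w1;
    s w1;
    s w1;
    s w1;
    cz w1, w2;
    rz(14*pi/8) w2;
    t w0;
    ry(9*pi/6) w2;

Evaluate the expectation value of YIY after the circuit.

The observable YIY averages to 0. Key observation: the block from step 4 through step 7 cancels to the identity and can be dropped.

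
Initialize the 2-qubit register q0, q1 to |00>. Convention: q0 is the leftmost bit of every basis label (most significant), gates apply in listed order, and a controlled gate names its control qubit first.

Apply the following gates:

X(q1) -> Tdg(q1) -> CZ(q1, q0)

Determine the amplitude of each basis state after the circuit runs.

The final amplitudes are exp(-I*pi/4) on |01>, and 0 on every other basis state.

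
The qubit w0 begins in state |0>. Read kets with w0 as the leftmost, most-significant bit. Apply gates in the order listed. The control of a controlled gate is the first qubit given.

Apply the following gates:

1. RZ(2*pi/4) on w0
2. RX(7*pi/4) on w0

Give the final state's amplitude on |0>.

The final state's coefficient on |0> equals sqrt(sqrt(2) + 2)*exp(3*I*pi/4)/2.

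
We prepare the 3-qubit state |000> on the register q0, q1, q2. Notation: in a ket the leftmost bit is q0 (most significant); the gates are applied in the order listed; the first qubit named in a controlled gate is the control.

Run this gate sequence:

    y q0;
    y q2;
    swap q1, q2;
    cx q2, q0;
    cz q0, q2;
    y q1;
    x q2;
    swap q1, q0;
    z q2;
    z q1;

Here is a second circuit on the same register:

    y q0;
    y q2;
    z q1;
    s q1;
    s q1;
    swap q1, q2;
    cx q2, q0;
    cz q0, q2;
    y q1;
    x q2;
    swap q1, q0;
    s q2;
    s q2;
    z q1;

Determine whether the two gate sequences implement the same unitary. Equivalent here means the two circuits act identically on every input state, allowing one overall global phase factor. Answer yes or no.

Yes, they are equivalent — the unitaries differ by at most a global phase.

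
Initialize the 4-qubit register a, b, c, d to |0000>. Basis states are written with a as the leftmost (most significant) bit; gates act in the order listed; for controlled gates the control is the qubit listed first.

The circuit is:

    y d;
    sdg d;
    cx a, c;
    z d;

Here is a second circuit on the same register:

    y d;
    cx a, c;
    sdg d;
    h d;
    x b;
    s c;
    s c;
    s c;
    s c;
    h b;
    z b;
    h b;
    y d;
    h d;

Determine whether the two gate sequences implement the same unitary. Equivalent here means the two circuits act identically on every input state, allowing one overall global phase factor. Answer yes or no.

No, they are not equivalent — no single phase factor reconciles the two unitaries.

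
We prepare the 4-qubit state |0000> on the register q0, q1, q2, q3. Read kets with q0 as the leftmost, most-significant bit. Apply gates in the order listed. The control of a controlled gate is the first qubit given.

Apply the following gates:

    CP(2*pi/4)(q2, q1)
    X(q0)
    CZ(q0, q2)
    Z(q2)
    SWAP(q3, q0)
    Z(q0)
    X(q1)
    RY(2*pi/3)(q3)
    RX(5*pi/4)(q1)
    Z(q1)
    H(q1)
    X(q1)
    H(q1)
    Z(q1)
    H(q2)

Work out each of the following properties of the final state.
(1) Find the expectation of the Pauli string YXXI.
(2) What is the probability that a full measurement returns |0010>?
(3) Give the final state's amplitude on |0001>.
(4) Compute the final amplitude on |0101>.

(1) The expectation value of YXXI is 0. Key observation: steps 11-14 multiply out to the identity, so the circuit reduces to the remaining gates.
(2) The probability of measuring |0010> is 3*sqrt(2)/32 + 3/16.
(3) The amplitude on |0001> is -I*sqrt(2*sqrt(2) + 4)/8.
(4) The amplitude on |0101> is sqrt(4 - 2*sqrt(2))/8.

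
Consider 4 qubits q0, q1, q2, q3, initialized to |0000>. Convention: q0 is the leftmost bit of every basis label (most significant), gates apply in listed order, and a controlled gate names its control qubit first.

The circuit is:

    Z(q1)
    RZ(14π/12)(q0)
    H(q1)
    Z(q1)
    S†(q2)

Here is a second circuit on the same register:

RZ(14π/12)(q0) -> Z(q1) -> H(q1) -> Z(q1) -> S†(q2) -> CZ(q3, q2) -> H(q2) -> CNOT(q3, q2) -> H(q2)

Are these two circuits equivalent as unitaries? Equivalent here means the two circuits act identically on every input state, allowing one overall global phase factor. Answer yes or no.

Yes — the two circuits implement the same unitary up to a global phase.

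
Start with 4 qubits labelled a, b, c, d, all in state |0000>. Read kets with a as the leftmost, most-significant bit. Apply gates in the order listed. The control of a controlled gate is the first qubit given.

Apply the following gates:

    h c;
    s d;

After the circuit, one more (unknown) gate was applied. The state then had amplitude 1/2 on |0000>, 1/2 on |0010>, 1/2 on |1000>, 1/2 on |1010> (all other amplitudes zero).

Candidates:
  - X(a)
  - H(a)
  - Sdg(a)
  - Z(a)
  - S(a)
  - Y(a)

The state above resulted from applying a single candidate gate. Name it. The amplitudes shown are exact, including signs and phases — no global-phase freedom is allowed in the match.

It was H(a) that produced the state shown.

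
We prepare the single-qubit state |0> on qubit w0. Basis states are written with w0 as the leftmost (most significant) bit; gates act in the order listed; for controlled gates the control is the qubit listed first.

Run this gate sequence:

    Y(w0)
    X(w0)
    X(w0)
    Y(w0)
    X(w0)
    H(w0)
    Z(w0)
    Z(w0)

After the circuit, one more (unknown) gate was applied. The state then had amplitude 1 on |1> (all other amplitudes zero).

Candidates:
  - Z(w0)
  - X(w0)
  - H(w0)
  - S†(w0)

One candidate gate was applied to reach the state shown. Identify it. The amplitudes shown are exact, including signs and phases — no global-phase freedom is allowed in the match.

The applied gate was H(w0). Key observation: the block from step 1 through step 4 cancels to the identity and can be dropped.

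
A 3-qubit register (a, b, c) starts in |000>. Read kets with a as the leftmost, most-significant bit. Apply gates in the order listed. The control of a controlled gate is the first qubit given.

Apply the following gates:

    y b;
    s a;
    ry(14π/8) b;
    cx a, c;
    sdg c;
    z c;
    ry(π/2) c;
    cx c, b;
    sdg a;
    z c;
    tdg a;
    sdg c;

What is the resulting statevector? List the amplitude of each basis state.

After the circuit, the state carries amplitude -I*sqrt(4 - 2*sqrt(2))/4 on |000>, sqrt(2*sqrt(2) + 4)/4 on |001>, -I*sqrt(2*sqrt(2) + 4)/4 on |010>, sqrt(4 - 2*sqrt(2))/4 on |011>, 0 on |100>, 0 on |101>, 0 on |110>, 0 on |111>.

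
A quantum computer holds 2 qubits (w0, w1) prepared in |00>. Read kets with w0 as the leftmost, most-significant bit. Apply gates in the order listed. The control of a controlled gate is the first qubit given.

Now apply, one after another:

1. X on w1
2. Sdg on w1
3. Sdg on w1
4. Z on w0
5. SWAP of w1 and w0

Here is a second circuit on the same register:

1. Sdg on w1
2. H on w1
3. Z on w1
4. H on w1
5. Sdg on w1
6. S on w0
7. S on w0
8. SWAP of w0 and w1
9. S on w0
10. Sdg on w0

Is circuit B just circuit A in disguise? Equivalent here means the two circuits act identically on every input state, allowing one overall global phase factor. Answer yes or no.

No: there is an input state on which the two circuits produce genuinely different outputs (not merely differing by a phase).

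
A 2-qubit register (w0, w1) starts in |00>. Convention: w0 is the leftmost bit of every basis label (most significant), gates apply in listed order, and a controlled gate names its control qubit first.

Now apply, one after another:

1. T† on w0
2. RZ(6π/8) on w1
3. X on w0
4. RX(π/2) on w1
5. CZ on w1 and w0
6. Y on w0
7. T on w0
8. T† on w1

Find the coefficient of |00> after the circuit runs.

|00> carries amplitude -sqrt(2)*exp(I*pi/8)/2 in the final state.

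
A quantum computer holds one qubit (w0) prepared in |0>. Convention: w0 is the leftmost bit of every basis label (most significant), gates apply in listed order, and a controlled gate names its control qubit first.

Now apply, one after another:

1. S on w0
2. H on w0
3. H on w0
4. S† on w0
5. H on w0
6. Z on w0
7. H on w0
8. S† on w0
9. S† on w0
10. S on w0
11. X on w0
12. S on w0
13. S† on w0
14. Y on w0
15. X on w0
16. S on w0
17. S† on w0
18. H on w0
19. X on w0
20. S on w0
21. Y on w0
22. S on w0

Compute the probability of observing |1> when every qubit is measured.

A full measurement returns |1> with probability 1/2.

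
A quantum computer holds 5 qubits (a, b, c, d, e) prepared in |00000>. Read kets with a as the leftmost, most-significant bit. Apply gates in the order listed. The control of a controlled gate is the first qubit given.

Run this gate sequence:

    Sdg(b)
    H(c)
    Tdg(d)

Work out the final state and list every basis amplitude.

The final amplitudes are sqrt(2)/2 on |00000>, sqrt(2)/2 on |00100>, and 0 on every other basis state.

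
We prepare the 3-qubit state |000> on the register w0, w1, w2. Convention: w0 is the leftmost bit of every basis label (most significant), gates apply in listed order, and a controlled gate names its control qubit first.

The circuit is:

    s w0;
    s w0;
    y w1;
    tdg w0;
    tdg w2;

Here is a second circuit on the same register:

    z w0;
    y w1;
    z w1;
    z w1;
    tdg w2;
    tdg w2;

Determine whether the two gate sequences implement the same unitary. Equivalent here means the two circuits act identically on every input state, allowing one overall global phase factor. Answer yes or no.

No: there is an input state on which the two circuits produce genuinely different outputs (not merely differing by a phase).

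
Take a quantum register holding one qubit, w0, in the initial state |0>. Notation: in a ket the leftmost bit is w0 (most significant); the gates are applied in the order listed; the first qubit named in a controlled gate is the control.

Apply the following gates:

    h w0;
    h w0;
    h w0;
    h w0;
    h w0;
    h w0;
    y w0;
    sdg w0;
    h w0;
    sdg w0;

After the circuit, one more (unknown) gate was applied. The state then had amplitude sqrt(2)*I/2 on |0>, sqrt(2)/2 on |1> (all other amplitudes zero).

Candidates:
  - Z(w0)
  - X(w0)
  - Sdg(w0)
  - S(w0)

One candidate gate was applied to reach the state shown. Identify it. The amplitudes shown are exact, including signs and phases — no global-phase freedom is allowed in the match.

The unique candidate consistent with the amplitudes is X(w0). Key observation: gates 1-6 undo each other exactly, leaving only the rest of the circuit to track.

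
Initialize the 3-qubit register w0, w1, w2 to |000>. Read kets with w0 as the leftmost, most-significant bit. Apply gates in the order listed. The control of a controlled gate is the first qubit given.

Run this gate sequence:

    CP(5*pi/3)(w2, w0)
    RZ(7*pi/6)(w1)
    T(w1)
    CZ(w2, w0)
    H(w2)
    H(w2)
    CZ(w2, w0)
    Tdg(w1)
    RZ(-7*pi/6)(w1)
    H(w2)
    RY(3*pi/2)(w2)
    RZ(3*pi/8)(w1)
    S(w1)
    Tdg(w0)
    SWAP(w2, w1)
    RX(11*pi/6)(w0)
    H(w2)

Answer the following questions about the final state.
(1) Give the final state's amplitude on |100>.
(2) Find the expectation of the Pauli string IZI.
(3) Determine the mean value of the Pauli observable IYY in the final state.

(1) The amplitude on |100> is (-1 + sqrt(3))*exp(5*I*pi/16)/4. Key observation: gates 2-9 undo each other exactly, leaving only the rest of the circuit to track.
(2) The observable IZI averages to 1.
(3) The observable IYY averages to 0.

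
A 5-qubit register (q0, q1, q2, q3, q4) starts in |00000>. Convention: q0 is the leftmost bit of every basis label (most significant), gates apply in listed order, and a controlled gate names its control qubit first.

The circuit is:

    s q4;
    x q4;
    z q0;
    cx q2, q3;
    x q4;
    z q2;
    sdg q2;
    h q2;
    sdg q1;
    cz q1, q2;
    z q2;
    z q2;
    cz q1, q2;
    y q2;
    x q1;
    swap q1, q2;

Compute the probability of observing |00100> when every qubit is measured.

A full measurement returns |00100> with probability 1/2. Key observation: gates 10-13 undo each other exactly, leaving only the rest of the circuit to track.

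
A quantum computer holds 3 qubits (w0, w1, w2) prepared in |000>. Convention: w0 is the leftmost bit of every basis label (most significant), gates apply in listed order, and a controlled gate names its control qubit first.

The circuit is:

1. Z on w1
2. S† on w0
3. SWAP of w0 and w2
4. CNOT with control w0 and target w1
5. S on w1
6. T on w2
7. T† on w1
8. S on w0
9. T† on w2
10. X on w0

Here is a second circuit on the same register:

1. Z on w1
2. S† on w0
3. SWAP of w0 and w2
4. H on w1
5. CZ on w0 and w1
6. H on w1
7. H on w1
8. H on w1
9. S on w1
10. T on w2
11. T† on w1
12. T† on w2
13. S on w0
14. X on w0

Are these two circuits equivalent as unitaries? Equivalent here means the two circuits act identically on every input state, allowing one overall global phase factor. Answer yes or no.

Yes, they are equivalent — the unitaries differ by at most a global phase.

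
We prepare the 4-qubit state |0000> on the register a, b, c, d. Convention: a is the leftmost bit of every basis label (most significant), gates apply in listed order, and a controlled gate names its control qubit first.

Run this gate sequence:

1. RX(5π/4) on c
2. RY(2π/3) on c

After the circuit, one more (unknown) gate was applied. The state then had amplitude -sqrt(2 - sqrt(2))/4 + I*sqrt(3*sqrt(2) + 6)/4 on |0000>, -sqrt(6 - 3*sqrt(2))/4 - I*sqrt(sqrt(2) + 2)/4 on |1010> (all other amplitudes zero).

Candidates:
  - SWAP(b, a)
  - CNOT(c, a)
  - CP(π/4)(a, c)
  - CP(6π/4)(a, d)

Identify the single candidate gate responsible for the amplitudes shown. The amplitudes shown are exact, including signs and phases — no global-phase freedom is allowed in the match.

The applied gate was CNOT(c, a).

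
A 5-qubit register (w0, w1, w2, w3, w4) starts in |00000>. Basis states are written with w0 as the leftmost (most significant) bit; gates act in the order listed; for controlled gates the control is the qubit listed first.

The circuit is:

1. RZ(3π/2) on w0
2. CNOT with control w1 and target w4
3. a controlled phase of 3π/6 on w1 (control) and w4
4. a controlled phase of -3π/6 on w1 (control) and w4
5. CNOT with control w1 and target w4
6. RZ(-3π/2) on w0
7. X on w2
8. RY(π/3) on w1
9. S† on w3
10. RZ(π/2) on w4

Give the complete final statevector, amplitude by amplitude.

After the circuit, the state carries amplitude -sqrt(3)*exp(3*I*pi/4)/2 on |00100>, -exp(3*I*pi/4)/2 on |01100>, and 0 on every other basis state. Key observation: gates 1-6 undo each other exactly, leaving only the rest of the circuit to track.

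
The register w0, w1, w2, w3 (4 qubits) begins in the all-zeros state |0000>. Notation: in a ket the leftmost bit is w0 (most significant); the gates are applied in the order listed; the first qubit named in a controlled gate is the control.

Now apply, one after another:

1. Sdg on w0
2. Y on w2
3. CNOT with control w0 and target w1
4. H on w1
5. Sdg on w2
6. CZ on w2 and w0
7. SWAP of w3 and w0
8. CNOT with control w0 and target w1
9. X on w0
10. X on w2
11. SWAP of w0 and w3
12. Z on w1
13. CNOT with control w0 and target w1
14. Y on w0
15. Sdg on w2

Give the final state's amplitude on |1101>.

The amplitude on |1101> is -sqrt(2)*I/2.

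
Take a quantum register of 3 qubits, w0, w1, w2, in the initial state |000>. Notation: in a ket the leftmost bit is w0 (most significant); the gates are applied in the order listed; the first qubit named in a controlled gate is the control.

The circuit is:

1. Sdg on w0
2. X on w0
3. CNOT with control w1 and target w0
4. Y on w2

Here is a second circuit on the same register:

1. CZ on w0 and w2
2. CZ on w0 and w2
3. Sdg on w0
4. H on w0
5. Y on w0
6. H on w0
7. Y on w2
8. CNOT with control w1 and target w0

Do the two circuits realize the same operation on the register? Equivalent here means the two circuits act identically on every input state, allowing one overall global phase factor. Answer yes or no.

No — the two circuits implement different unitaries, even allowing a global phase.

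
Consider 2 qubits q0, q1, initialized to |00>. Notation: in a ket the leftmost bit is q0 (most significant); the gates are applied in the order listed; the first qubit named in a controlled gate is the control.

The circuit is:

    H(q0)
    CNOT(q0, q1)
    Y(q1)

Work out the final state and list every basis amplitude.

The final amplitudes are 0 on |00>, sqrt(2)*I/2 on |01>, -sqrt(2)*I/2 on |10>, 0 on |11>.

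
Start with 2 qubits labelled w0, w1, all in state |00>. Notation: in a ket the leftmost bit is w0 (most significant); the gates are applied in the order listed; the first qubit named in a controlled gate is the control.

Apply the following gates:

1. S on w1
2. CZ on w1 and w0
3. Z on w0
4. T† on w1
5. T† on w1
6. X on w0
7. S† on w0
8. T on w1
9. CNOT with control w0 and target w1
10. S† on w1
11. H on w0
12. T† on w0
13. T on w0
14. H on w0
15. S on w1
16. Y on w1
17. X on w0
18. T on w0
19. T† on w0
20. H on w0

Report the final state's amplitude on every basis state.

After the circuit, the state carries amplitude -sqrt(2)/2 on |00>, 0 on |01>, -sqrt(2)/2 on |10>, 0 on |11>. Key observation: gates 10-15 undo each other exactly, leaving only the rest of the circuit to track.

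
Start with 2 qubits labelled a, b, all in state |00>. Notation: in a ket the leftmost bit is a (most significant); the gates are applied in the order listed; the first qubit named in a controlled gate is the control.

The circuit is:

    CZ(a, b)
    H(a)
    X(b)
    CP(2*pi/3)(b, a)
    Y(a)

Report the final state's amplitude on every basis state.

The final amplitudes are 0 on |00>, sqrt(2)*exp(I*pi/6)/2 on |01>, 0 on |10>, sqrt(2)*I/2 on |11>.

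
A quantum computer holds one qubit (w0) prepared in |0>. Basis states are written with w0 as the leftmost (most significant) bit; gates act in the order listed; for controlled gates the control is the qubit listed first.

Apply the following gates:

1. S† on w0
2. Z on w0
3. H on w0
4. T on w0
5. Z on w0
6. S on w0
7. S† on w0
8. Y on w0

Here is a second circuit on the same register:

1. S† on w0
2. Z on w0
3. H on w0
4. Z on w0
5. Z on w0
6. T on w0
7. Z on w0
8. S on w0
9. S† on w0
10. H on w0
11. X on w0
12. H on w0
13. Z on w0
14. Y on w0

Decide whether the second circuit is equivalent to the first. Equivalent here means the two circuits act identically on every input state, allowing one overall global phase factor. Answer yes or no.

Yes — the two circuits implement the same unitary up to a global phase.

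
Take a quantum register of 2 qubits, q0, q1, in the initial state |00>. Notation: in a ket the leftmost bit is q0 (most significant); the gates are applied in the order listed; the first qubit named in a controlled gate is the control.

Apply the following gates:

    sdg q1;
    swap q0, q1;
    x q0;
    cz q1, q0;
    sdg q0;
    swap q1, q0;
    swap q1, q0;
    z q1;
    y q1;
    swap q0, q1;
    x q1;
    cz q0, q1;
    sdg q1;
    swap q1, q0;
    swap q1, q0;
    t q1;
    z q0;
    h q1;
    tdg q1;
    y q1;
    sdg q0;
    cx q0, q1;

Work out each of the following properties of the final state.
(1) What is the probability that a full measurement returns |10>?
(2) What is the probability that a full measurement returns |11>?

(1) A full measurement returns |10> with probability 1/2. Key observation: gates 14-15 undo each other exactly, leaving only the rest of the circuit to track.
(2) Outcome |11> occurs with probability 1/2.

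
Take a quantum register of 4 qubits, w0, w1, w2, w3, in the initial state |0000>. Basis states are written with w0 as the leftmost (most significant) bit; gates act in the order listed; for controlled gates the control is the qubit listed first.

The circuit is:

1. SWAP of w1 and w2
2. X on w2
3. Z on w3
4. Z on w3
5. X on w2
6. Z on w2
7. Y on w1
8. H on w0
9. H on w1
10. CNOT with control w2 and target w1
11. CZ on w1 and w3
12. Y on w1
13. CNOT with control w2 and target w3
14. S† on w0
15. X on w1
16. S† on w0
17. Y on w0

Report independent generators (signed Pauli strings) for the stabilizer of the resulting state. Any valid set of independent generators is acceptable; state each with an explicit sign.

The final state is stabilized by the group generated by +XIII, +IXII, +IIZI, +IIIZ; other independent generating sets are equally valid.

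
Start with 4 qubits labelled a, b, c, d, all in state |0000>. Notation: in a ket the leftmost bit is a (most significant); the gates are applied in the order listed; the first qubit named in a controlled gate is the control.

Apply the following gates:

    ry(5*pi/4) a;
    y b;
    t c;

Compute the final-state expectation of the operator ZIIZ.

The observable ZIIZ averages to -sqrt(2)/2.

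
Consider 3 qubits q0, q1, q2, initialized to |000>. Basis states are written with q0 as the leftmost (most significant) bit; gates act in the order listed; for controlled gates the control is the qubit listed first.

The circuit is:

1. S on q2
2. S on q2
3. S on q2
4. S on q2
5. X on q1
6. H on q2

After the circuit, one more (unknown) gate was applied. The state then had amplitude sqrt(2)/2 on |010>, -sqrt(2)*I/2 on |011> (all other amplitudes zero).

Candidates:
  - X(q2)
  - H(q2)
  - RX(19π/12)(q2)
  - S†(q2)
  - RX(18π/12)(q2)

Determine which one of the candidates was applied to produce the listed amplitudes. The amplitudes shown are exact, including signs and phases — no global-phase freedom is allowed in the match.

The applied gate was S†(q2). Key observation: the block from step 1 through step 4 cancels to the identity and can be dropped.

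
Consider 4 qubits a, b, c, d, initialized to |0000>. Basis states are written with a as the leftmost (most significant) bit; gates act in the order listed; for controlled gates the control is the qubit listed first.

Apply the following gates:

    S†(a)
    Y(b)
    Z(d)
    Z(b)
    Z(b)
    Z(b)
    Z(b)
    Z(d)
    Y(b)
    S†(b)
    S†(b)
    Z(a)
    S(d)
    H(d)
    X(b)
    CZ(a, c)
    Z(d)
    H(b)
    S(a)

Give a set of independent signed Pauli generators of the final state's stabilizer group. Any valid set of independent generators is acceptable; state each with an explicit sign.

The stabilizer group can be generated by -IXII, -IIIX, +ZIII, +IIZI, among other valid generating sets. Key observation: steps 2-9 multiply out to the identity, so the circuit reduces to the remaining gates.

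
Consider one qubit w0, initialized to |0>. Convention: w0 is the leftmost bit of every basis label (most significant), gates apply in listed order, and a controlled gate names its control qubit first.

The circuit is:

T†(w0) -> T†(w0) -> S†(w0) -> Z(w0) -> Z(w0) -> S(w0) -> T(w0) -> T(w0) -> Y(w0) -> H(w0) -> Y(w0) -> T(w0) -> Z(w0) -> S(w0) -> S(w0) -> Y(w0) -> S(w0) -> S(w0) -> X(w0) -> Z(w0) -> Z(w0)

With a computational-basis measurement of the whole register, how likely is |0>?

A full measurement returns |0> with probability 1/2. Key observation: gates 1-8 undo each other exactly, leaving only the rest of the circuit to track.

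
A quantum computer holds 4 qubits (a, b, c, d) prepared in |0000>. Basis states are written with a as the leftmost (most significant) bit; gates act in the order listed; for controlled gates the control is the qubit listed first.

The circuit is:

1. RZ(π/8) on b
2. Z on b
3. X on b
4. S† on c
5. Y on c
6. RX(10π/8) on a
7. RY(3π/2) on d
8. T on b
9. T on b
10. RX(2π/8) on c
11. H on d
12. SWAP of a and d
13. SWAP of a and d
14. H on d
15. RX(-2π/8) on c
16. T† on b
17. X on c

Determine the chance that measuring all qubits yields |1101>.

Outcome |1101> occurs with probability sqrt(2)/8 + 1/4.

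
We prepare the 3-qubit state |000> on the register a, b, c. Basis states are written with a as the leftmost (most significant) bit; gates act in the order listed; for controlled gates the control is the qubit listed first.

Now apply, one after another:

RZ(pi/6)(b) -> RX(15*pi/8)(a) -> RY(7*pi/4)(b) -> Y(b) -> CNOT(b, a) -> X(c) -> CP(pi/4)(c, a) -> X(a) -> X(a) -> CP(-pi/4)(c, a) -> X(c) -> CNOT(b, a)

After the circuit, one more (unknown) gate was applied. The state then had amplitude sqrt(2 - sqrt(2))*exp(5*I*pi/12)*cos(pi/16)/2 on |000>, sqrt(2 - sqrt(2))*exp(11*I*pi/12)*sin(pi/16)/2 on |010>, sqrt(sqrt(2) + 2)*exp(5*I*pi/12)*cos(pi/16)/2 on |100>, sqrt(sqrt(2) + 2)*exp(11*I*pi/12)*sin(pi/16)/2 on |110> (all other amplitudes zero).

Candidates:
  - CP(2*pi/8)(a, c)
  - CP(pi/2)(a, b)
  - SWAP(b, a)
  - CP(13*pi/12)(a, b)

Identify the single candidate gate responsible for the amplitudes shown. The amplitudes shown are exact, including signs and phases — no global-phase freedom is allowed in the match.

It was SWAP(b, a) that produced the state shown. Key observation: the block from step 5 through step 12 cancels to the identity and can be dropped.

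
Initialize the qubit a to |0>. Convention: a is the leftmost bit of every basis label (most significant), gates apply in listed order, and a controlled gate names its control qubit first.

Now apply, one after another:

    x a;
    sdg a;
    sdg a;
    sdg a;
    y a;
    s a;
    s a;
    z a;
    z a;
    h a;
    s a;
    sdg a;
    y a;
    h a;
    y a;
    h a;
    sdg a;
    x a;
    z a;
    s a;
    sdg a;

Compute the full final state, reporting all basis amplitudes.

After the circuit, the state carries amplitude sqrt(2)*I/2 on |0>, sqrt(2)/2 on |1>.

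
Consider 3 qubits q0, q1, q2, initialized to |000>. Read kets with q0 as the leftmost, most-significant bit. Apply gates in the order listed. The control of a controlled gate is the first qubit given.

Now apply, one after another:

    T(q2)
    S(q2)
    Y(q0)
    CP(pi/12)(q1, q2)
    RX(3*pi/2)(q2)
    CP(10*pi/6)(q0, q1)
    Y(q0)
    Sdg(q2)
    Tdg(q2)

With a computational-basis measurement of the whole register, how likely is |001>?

The probability of measuring |001> is 1/2.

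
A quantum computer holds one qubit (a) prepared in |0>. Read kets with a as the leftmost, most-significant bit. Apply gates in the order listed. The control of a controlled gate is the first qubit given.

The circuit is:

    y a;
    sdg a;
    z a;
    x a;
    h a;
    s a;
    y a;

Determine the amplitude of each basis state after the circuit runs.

The resulting statevector has amplitude -sqrt(2)/2 on |0>, -sqrt(2)*I/2 on |1>.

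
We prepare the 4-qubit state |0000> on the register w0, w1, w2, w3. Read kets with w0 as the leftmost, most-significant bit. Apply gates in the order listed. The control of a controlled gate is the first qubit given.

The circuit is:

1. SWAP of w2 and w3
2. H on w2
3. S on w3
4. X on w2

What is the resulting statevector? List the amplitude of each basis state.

After the circuit, the state carries amplitude sqrt(2)/2 on |0000>, sqrt(2)/2 on |0010>, and 0 on every other basis state.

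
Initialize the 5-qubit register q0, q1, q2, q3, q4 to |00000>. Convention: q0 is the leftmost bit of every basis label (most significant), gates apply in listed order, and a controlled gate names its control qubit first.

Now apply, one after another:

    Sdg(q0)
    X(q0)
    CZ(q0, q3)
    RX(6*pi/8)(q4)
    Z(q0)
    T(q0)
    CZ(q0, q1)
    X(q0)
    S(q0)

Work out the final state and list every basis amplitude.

The resulting statevector has amplitude -sqrt(2 - sqrt(2))*exp(I*pi/4)/2 on |00000>, sqrt(sqrt(2) + 2)*exp(3*I*pi/4)/2 on |00001>, and 0 on every other basis state.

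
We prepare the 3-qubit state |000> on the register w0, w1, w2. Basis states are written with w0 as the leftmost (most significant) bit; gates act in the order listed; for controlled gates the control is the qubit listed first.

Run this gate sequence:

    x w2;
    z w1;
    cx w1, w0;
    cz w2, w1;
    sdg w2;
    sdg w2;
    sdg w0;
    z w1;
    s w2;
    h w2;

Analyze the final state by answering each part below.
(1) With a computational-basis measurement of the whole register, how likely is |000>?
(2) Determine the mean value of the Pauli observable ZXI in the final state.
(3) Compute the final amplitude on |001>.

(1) The probability of measuring |000> is 1/2.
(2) The expectation value of ZXI is 0.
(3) The final state's coefficient on |001> equals sqrt(2)*I/2.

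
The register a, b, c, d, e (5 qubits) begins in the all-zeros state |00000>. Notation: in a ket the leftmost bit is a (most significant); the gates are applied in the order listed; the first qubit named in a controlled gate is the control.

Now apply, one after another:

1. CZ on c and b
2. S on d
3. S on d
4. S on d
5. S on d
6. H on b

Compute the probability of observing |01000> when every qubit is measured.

The probability of measuring |01000> is 1/2. Key observation: steps 2-5 multiply out to the identity, so the circuit reduces to the remaining gates.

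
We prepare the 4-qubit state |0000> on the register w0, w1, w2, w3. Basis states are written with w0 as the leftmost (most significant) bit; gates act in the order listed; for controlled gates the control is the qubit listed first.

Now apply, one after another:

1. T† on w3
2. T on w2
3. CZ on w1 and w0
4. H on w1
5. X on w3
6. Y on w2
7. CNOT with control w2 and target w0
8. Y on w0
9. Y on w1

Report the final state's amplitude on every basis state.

The resulting statevector has amplitude -sqrt(2)*I/2 on |0011>, sqrt(2)*I/2 on |0111>, and 0 on every other basis state.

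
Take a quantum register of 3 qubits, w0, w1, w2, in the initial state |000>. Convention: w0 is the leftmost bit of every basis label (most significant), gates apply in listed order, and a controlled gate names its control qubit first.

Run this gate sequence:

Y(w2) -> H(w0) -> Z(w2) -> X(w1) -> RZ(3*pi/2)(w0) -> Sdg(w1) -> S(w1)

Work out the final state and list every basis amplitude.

After the circuit, the state carries amplitude sqrt(2)*exp(3*I*pi/4)/2 on |011>, sqrt(2)*exp(I*pi/4)/2 on |111>, and 0 on every other basis state.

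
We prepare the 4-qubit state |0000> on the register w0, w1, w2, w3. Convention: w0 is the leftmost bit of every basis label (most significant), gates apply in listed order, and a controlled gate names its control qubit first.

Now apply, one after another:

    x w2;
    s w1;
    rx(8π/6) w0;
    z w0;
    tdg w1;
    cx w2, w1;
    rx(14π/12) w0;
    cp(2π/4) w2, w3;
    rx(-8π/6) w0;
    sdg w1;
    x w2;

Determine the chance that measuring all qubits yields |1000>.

The probability of measuring |1000> is 0.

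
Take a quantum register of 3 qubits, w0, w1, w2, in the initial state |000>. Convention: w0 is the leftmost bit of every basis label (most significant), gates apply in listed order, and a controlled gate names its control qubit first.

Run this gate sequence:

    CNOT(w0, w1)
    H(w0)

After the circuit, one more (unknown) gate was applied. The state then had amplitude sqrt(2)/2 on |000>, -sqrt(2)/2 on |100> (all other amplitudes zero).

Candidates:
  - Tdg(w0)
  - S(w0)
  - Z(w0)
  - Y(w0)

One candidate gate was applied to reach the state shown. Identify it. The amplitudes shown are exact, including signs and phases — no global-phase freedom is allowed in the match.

The unique candidate consistent with the amplitudes is Z(w0).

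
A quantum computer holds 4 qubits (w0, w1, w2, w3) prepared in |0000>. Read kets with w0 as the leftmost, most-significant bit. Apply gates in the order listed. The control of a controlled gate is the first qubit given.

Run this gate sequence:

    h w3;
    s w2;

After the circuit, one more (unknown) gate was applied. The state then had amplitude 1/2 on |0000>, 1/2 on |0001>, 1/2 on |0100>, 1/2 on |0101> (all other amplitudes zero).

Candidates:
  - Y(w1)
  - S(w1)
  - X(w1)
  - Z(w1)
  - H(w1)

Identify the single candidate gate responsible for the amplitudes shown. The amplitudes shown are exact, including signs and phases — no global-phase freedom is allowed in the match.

The unique candidate consistent with the amplitudes is H(w1).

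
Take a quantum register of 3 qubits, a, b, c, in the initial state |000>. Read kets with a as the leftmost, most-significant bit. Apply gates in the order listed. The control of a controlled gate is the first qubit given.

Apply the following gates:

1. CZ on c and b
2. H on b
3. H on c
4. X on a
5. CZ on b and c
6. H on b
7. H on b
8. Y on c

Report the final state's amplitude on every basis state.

The final amplitudes are 0 on |000>, 0 on |001>, 0 on |010>, 0 on |011>, -I/2 on |100>, I/2 on |101>, I/2 on |110>, I/2 on |111>.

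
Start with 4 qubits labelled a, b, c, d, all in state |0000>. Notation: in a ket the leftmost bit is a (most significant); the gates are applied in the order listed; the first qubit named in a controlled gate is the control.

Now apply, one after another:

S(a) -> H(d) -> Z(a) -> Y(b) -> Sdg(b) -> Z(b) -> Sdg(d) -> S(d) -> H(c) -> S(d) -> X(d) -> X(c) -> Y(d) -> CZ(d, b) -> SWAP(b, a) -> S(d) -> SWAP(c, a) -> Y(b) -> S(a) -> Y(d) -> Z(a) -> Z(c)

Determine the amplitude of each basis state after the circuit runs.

The resulting statevector has amplitude I/2 on |0110>, I/2 on |0111>, 1/2 on |1110>, 1/2 on |1111>, and 0 on every other basis state.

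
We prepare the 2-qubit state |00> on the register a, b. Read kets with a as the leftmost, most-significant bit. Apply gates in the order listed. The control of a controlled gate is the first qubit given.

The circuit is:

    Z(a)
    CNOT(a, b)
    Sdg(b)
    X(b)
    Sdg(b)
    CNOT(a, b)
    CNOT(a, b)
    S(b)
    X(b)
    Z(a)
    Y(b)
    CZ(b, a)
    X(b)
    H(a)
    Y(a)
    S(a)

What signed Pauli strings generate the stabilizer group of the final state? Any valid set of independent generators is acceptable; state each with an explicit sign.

The final state is stabilized by the group generated by -YI, +IZ; other independent generating sets are equally valid.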